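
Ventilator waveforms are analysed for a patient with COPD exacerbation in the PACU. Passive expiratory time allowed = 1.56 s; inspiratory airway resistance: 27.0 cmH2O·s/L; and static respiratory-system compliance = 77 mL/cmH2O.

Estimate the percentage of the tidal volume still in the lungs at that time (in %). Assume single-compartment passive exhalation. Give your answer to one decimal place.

47.2

τ = R × C = 27.0 × 77 mL/cmH2O = 27.0 × 0.077 L/cmH2O = 2.079 s.
Passive exhalation: V(t)/V₀ = e^(−t/τ) = e^(−1.56/2.079) = 0.4722.
Fraction remaining = 0.4722 → 47.22%.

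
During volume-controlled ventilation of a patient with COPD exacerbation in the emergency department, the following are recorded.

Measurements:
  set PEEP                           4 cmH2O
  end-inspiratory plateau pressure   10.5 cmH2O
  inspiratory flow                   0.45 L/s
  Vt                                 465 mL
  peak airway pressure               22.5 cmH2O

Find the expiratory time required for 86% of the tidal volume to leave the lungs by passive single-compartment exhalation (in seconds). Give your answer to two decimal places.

3.75

R = (PIP − Pplat)/V̇ = (22.5 − 10.5) / 0.45 = 12.0/0.45 = 26.667 cmH2O·s/L.
C = Vt/(Pplat − PEEP) = 465.0 / (10.5 − 4) = 465.0/6.5 = 71.538 mL/cmH2O.
τ = R × C = 26.667 × 0.07154 L/cmH2O = 1.908 s.
t = −τ·ln(1 − 0.86) = −1.908·ln(0.14) = 3.751 s.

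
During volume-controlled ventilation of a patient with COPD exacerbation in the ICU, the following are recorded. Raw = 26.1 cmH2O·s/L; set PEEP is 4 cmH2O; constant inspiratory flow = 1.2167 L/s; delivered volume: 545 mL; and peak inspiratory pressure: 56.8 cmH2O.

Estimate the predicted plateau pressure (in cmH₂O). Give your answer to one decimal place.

Pplat = PIP − Raw × flow = 56.8 − 26.1 × 1.2167 = 56.8 − 31.756 = 25.044 cmH2O.

25.0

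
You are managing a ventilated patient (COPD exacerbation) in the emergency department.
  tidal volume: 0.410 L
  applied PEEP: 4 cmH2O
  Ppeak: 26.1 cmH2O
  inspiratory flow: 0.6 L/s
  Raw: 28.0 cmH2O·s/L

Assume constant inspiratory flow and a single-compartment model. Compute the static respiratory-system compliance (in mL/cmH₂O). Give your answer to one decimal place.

Equation of motion (constant flow): PIP = Vt/C + R·V̇ + PEEP.
Vt/C = PIP − R·V̇ − PEEP = 26.1 − 28.0×0.6 − 4 = 26.1 − 16.8 − 4 = 5.3 cmH2O.
C = Vt / 5.3 = 410 / 5.3 = 77.358 mL/cmH2O.

77.4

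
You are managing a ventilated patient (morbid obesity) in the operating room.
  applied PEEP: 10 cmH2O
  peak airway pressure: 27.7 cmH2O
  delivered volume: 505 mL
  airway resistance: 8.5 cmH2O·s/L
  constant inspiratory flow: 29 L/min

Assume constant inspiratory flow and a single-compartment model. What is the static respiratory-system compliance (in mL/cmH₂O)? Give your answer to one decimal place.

Flow: 29 L/min ÷ 60 = 0.4833 L/s.
Equation of motion (constant flow): PIP = Vt/C + R·V̇ + PEEP.
Vt/C = PIP − R·V̇ − PEEP = 27.7 − 8.5×0.4833 − 10 = 27.7 − 4.108 − 10 = 13.592 cmH2O.
C = Vt / 13.592 = 505 / 13.592 = 37.154 mL/cmH2O.

37.2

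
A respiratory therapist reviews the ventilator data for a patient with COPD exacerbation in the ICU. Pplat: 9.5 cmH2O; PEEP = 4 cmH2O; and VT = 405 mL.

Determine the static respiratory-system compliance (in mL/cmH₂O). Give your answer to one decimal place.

Cstat = Vt / (Pplat − PEEP) = 405 / (9.5 − 4) = 405 / 5.5 = 73.636 mL/cmH2O.

73.6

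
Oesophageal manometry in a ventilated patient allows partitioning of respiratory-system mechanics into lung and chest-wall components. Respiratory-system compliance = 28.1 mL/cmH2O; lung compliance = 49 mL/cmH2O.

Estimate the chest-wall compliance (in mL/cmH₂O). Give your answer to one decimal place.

65.9

1/Ccw = 1/Crs − 1/CL.
1/Ccw = 1/28.1 − 1/49 = 0.01518.
Ccw = 65.876 mL/cmH2O.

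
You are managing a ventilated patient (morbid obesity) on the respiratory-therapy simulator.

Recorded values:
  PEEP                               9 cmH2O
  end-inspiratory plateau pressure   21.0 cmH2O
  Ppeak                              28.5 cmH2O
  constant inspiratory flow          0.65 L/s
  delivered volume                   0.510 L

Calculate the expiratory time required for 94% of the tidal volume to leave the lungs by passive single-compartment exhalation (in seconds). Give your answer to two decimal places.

R = (PIP − Pplat)/V̇ = (28.5 − 21.0) / 0.65 = 7.5/0.65 = 11.538 cmH2O·s/L.
C = Vt/(Pplat − PEEP) = 510.0 / (21.0 − 9) = 510.0/12.0 = 42.5 mL/cmH2O.
τ = R × C = 11.538 × 0.0425 L/cmH2O = 0.4904 s.
t = −τ·ln(1 − 0.94) = −0.4904·ln(0.06) = 1.38 s.

1.38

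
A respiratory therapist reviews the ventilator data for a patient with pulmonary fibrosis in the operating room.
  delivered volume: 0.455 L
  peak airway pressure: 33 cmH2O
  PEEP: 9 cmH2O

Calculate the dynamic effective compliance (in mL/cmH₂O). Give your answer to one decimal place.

Dynamic compliance = Vt / (PIP − PEEP) = 455 / (33 − 9) = 455 / 24.0 = 18.958 mL/cmH2O.

19.0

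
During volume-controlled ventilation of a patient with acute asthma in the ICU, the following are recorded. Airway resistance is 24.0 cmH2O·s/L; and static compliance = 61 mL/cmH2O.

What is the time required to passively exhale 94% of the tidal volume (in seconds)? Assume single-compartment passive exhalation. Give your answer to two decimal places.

τ = R × C = 24.0 × 61 mL/cmH2O = 24.0 × 0.061 L/cmH2O = 1.464 s.
Exhaled fraction f = 1 − e^(−t/τ) → t = −τ·ln(1 − f) = −1.464·ln(0.06) = 4.119 s.

4.12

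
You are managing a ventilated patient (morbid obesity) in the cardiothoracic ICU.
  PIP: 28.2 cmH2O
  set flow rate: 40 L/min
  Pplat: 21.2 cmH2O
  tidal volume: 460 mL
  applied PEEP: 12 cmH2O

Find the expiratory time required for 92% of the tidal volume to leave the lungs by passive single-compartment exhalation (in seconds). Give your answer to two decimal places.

Flow: 40 L/min ÷ 60 = 0.6667 L/s.
R = (PIP − Pplat)/V̇ = (28.2 − 21.2) / 0.6667 = 7.0/0.6667 = 10.499 cmH2O·s/L.
C = Vt/(Pplat − PEEP) = 460.0 / (21.2 − 12) = 460.0/9.2 = 50.0 mL/cmH2O.
τ = R × C = 10.499 × 0.05 L/cmH2O = 0.525 s.
t = −τ·ln(1 − 0.92) = −0.525·ln(0.08) = 1.326 s.

1.33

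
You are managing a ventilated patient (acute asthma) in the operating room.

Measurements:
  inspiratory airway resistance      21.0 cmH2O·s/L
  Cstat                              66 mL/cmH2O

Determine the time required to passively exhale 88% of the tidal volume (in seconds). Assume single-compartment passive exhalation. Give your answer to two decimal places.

2.94

τ = R × C = 21.0 × 66 mL/cmH2O = 21.0 × 0.066 L/cmH2O = 1.386 s.
Exhaled fraction f = 1 − e^(−t/τ) → t = −τ·ln(1 − f) = −1.386·ln(0.12) = 2.939 s.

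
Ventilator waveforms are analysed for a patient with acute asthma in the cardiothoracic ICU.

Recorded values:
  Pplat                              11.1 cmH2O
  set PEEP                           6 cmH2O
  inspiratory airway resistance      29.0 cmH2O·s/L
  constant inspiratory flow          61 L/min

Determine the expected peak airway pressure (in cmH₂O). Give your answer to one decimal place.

Flow: 61 L/min ÷ 60 = 1.0167 L/s.
PIP = Pplat + Raw × flow = 11.1 + 29.0 × 1.0167 = 11.1 + 29.484 = 40.584 cmH2O.

40.6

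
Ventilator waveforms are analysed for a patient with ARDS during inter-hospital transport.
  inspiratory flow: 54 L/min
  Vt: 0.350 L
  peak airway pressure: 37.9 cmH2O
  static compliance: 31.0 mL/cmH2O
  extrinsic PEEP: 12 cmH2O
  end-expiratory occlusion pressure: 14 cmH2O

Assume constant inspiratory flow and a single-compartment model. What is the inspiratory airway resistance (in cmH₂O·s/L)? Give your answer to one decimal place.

Flow: 54 L/min ÷ 60 = 0.9 L/s.
Total PEEP = 14 cmH2O (set 12 + intrinsic 2); this is the baseline alveolar pressure.
Equation of motion (constant flow): PIP = Vt/C + R·V̇ + PEEP.
R·V̇ = PIP − Vt/C − PEEP = 37.9 − 350/31.0 − 14 = 37.9 − 11.29 − 14 = 12.61 cmH2O.
R = 12.61 / 0.9 = 14.011 cmH2O·s/L.

14.0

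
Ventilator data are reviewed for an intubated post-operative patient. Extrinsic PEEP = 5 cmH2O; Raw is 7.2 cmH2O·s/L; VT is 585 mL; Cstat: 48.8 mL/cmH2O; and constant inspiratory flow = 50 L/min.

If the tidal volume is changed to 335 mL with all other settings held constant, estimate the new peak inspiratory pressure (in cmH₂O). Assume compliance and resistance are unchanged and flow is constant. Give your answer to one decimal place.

Flow: 50 L/min ÷ 60 = 0.8333 L/s.
PIP = Vt/C + R·V̇ + PEEP (constant-flow equation of motion).
Only the elastic term changes: ΔPIP = ΔVt / C = (335 − 585) / 48.8 = -5.123 cmH2O.
Original PIP = 585/48.8 + 7.2×0.8333 + 5 = 22.987 cmH2O; new PIP = 22.987 + (-5.123) = 17.864 cmH2O.

17.9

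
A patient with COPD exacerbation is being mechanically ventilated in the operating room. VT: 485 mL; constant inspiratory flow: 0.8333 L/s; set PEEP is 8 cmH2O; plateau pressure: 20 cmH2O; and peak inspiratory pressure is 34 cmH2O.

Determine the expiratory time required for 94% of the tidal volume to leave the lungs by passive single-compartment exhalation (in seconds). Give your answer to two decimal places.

R = (PIP − Pplat)/V̇ = (34 − 20) / 0.8333 = 14.0/0.8333 = 16.801 cmH2O·s/L.
C = Vt/(Pplat − PEEP) = 485.0 / (20 − 8) = 485.0/12.0 = 40.417 mL/cmH2O.
τ = R × C = 16.801 × 0.04042 L/cmH2O = 0.6791 s.
t = −τ·ln(1 − 0.94) = −0.6791·ln(0.06) = 1.911 s.

1.91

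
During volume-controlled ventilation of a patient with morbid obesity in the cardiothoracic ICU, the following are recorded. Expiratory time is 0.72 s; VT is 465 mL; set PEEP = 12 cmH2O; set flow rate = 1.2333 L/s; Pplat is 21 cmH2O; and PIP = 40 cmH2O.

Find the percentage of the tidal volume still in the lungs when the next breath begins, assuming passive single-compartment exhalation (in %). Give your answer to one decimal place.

40.5

R = (PIP − Pplat)/V̇ = (40 − 21) / 1.2333 = 19.0/1.2333 = 15.406 cmH2O·s/L.
C = Vt/(Pplat − PEEP) = 465.0 / (21 − 12) = 465.0/9.0 = 51.667 mL/cmH2O.
τ = R × C = 15.406 × 0.05167 L/cmH2O = 0.796 s.
Fraction remaining at end-expiration = e^(−Te/τ) = e^(−0.72/0.796) = 0.4047 → 40.47%.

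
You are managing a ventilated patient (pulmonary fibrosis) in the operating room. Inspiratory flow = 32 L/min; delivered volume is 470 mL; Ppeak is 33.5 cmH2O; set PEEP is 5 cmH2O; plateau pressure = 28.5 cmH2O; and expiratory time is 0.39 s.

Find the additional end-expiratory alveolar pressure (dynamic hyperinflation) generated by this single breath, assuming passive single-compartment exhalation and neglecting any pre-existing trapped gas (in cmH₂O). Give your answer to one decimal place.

Flow: 32 L/min ÷ 60 = 0.5333 L/s.
R = (PIP − Pplat)/V̇ = (33.5 − 28.5) / 0.5333 = 5.0/0.5333 = 9.376 cmH2O·s/L.
C = Vt/(Pplat − PEEP) = 470.0 / (28.5 − 5) = 470.0/23.5 = 20.0 mL/cmH2O.
τ = R × C = 9.376 × 0.02 L/cmH2O = 0.1875 s.
Fraction remaining = e^(−Te/τ) = e^(−0.39/0.1875) = 0.1249; trapped volume = 470.0 × 0.1249 = 58.703 mL.
Additional alveolar pressure from trapping ≈ V_trapped / C = 58.703 / 20.0 = 2.935 cmH2O.

2.9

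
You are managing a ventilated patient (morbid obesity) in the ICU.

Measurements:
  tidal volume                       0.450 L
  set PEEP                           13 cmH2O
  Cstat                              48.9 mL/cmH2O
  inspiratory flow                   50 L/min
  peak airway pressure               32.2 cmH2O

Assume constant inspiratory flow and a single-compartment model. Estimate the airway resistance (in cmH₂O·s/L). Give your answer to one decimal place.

12.0

Flow: 50 L/min ÷ 60 = 0.8333 L/s.
Equation of motion (constant flow): PIP = Vt/C + R·V̇ + PEEP.
R·V̇ = PIP − Vt/C − PEEP = 32.2 − 450/48.9 − 13 = 32.2 − 9.202 − 13 = 9.998 cmH2O.
R = 9.998 / 0.8333 = 11.998 cmH2O·s/L.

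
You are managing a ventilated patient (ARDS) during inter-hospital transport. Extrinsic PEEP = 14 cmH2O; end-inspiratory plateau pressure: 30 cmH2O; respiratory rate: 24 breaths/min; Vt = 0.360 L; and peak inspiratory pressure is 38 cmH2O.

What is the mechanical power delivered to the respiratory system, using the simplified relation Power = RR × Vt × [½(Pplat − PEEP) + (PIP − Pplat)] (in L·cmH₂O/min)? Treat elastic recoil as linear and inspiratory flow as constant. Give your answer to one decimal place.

Per-breath work = Vt × [½(Pplat−PEEP) + (PIP−Pplat)] = 0.360 × [0.5×16.0 + 8.0] = 0.360 × 16.0 = 5.76 L·cmH2O.
Power = 24 × 5.76 = 138.24 L·cmH2O/min.

138.2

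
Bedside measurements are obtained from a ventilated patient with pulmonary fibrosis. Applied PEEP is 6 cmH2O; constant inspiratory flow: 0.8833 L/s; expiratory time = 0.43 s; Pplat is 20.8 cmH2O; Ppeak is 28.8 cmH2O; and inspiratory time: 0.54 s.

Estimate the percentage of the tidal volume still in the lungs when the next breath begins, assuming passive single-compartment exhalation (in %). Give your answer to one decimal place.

22.9

Vt = flow × Ti = 0.8833 L/s × 0.54 s × 1000 mL/L = 476.98 mL.
R = (PIP − Pplat)/V̇ = (28.8 − 20.8) / 0.8833 = 8.0/0.8833 = 9.057 cmH2O·s/L.
C = Vt/(Pplat − PEEP) = 476.98 / (20.8 − 6) = 476.98/14.8 = 32.228 mL/cmH2O.
τ = R × C = 9.057 × 0.03223 L/cmH2O = 0.2919 s.
Fraction remaining at end-expiration = e^(−Te/τ) = e^(−0.43/0.2919) = 0.2292 → 22.92%.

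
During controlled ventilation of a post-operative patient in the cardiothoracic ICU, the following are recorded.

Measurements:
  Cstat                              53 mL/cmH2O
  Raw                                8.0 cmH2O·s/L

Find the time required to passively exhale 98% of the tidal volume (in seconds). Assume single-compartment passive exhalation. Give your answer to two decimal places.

1.66

τ = R × C = 8.0 × 53 mL/cmH2O = 8.0 × 0.053 L/cmH2O = 0.424 s.
Exhaled fraction f = 1 − e^(−t/τ) → t = −τ·ln(1 − f) = −0.424·ln(0.02) = 1.659 s.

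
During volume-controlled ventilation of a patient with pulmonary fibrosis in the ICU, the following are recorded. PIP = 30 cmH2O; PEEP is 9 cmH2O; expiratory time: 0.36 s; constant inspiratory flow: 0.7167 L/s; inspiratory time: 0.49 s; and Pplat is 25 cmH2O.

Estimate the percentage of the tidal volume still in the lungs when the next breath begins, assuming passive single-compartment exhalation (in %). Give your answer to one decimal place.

9.5

Vt = flow × Ti = 0.7167 L/s × 0.49 s × 1000 mL/L = 351.18 mL.
R = (PIP − Pplat)/V̇ = (30 − 25) / 0.7167 = 5.0/0.7167 = 6.976 cmH2O·s/L.
C = Vt/(Pplat − PEEP) = 351.18 / (25 − 9) = 351.18/16.0 = 21.949 mL/cmH2O.
τ = R × C = 6.976 × 0.02195 L/cmH2O = 0.1531 s.
Fraction remaining at end-expiration = e^(−Te/τ) = e^(−0.36/0.1531) = 0.09524 → 9.524%.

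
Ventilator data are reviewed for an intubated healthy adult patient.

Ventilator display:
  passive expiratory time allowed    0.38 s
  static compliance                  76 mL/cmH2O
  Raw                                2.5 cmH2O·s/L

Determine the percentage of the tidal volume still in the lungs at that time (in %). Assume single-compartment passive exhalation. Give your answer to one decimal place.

13.5

τ = R × C = 2.5 × 76 mL/cmH2O = 2.5 × 0.076 L/cmH2O = 0.19 s.
Passive exhalation: V(t)/V₀ = e^(−t/τ) = e^(−0.38/0.19) = 0.1353.
Fraction remaining = 0.1353 → 13.53%.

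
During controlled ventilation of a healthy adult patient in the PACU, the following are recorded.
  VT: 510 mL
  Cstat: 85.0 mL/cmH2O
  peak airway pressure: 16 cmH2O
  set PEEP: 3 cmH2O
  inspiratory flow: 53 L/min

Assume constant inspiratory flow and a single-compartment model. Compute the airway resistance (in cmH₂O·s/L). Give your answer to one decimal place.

7.9

Flow: 53 L/min ÷ 60 = 0.8833 L/s.
Equation of motion (constant flow): PIP = Vt/C + R·V̇ + PEEP.
R·V̇ = PIP − Vt/C − PEEP = 16 − 510/85.0 − 3 = 16 − 6.0 − 3 = 7.0 cmH2O.
R = 7.0 / 0.8833 = 7.925 cmH2O·s/L.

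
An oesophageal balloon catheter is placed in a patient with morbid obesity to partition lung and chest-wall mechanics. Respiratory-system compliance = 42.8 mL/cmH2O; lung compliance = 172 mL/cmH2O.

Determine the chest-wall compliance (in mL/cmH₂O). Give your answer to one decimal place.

1/Ccw = 1/Crs − 1/CL.
1/Ccw = 1/42.8 − 1/172 = 0.01755.
Ccw = 56.98 mL/cmH2O.

57.0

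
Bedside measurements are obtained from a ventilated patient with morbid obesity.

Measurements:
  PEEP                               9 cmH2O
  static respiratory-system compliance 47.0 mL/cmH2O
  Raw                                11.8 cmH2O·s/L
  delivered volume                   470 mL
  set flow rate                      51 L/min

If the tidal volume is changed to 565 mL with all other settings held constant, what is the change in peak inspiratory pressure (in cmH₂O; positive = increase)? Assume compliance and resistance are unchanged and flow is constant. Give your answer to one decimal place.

PIP = Vt/C + R·V̇ + PEEP (constant-flow equation of motion).
Only the elastic term changes: ΔPIP = ΔVt / C = (565 − 470) / 47.0 = 2.021 cmH2O.

2.0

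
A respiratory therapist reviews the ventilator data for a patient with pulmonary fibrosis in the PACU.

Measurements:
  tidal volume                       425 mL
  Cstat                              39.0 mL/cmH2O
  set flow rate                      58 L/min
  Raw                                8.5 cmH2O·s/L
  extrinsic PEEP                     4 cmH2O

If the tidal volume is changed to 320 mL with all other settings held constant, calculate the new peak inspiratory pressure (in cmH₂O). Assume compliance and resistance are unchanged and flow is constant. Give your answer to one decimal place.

Flow: 58 L/min ÷ 60 = 0.9667 L/s.
PIP = Vt/C + R·V̇ + PEEP (constant-flow equation of motion).
Only the elastic term changes: ΔPIP = ΔVt / C = (320 − 425) / 39.0 = -2.692 cmH2O.
Original PIP = 425/39.0 + 8.5×0.9667 + 4 = 23.114 cmH2O; new PIP = 23.114 + (-2.692) = 20.422 cmH2O.

20.4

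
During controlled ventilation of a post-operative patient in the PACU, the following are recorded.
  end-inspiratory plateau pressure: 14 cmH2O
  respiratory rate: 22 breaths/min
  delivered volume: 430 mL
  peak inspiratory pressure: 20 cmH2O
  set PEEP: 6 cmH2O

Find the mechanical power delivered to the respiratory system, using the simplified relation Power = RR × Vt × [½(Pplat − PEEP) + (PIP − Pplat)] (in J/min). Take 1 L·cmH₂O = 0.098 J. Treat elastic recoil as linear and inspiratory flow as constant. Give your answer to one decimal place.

Per-breath work = Vt × [½(Pplat−PEEP) + (PIP−Pplat)] = 0.430 × [0.5×8.0 + 6.0] = 0.430 × 10.0 = 4.3 L·cmH2O.
Power = 22 × 4.3 = 94.6 L·cmH2O/min.
× 0.098 J/(L·cmH2O) → 9.271 J/min.

9.3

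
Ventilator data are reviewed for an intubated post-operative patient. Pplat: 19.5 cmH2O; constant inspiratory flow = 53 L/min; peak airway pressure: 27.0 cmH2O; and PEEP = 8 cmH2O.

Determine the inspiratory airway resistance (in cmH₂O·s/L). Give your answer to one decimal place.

Flow: 53 L/min ÷ 60 = 0.8833 L/s.
Raw = (PIP − Pplat) / flow = (27.0 − 19.5) / 0.8833 = 7.5 / 0.8833 = 8.491 cmH2O·s/L.

8.5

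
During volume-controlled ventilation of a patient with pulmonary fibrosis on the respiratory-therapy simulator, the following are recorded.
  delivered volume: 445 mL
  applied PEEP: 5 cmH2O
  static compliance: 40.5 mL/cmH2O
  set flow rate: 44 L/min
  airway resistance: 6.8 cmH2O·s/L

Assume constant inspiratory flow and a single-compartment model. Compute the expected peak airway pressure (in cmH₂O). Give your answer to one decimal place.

21.0

Flow: 44 L/min ÷ 60 = 0.7333 L/s.
Equation of motion (constant flow): PIP = Vt/C + R·V̇ + PEEP.
PIP = 445/40.5 + 6.8×0.7333 + 5 = 10.988 + 4.986 + 5 = 20.974 cmH2O.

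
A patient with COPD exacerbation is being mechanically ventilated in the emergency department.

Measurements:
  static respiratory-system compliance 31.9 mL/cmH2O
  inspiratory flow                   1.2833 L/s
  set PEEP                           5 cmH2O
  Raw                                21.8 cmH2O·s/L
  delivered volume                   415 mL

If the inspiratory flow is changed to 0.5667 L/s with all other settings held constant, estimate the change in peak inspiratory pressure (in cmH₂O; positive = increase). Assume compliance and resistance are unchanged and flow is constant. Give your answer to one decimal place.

PIP = Vt/C + R·V̇ + PEEP (constant-flow equation of motion).
Only the resistive term changes: ΔPIP = R × ΔV̇ = 21.8 × (0.5667 − 1.2833) = 21.8 × -0.7166 = -15.622 cmH2O.

-15.6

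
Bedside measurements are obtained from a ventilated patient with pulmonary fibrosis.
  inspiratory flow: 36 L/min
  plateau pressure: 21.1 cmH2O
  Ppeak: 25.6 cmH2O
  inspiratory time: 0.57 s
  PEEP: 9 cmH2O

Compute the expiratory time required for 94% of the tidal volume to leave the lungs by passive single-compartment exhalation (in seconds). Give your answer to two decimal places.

0.60

Flow: 36 L/min ÷ 60 = 0.6 L/s.
Vt = flow × Ti = 0.6 L/s × 0.57 s × 1000 mL/L = 342.0 mL.
R = (PIP − Pplat)/V̇ = (25.6 − 21.1) / 0.6 = 4.5/0.6 = 7.5 cmH2O·s/L.
C = Vt/(Pplat − PEEP) = 342.0 / (21.1 − 9) = 342.0/12.1 = 28.264 mL/cmH2O.
τ = R × C = 7.5 × 0.02826 L/cmH2O = 0.212 s.
t = −τ·ln(1 − 0.94) = −0.212·ln(0.06) = 0.5964 s.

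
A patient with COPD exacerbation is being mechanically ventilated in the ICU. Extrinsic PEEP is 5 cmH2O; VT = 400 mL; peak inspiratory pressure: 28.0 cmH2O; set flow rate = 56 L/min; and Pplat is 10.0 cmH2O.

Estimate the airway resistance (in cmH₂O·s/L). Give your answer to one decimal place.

19.3

Flow: 56 L/min ÷ 60 = 0.9333 L/s.
Raw = (PIP − Pplat) / flow = (28.0 − 10.0) / 0.9333 = 18.0 / 0.9333 = 19.286 cmH2O·s/L.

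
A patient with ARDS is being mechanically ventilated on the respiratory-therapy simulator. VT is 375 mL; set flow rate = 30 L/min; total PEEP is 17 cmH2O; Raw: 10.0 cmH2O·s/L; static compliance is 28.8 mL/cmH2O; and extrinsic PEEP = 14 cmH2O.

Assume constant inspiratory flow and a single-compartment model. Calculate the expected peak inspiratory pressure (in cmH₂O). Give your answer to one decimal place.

Flow: 30 L/min ÷ 60 = 0.5 L/s.
Total PEEP = 17 cmH2O (set 14 + intrinsic 3); this is the baseline alveolar pressure.
Equation of motion (constant flow): PIP = Vt/C + R·V̇ + PEEP.
PIP = 375/28.8 + 10.0×0.5 + 17 = 13.021 + 5.0 + 17 = 35.021 cmH2O.

35.0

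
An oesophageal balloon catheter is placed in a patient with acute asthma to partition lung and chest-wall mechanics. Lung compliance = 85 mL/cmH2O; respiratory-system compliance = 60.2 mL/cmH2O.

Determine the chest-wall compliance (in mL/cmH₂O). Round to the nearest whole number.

1/Ccw = 1/Crs − 1/CL.
1/Ccw = 1/60.2 − 1/85 = 0.004847.
Ccw = 206.31 mL/cmH2O.

206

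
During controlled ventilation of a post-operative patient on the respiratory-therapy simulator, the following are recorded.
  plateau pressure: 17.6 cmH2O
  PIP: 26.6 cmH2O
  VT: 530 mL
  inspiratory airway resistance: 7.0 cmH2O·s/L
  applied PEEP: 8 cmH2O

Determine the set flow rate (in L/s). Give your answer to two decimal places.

flow = (PIP − Pplat) / Raw = 9.0 / 7.0 = 1.286 L/s.

1.29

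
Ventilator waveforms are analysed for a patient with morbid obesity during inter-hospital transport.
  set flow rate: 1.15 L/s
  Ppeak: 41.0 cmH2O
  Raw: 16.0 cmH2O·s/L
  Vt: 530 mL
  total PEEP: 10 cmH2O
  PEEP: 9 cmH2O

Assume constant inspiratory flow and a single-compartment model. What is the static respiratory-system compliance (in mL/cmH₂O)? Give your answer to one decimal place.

42.1

Total PEEP = 10 cmH2O (set 9 + intrinsic 1); this is the baseline alveolar pressure.
Equation of motion (constant flow): PIP = Vt/C + R·V̇ + PEEP.
Vt/C = PIP − R·V̇ − PEEP = 41.0 − 16.0×1.15 − 10 = 41.0 − 18.4 − 10 = 12.6 cmH2O.
C = Vt / 12.6 = 530 / 12.6 = 42.063 mL/cmH2O.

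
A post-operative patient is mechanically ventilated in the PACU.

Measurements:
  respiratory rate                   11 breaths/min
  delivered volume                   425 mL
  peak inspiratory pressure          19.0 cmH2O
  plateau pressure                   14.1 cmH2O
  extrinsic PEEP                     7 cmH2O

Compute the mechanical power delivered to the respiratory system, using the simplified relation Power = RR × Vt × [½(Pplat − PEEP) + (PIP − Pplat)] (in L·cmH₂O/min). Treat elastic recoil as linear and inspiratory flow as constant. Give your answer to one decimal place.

Per-breath work = Vt × [½(Pplat−PEEP) + (PIP−Pplat)] = 0.425 × [0.5×7.1 + 4.9] = 0.425 × 8.45 = 3.591 L·cmH2O.
Power = 11 × 3.591 = 39.501 L·cmH2O/min.

39.5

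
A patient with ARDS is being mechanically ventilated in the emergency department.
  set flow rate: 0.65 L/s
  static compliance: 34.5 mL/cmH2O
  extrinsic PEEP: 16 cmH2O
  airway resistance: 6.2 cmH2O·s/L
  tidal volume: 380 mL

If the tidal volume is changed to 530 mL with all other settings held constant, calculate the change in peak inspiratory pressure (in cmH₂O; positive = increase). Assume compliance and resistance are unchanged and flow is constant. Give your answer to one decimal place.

4.3

PIP = Vt/C + R·V̇ + PEEP (constant-flow equation of motion).
Only the elastic term changes: ΔPIP = ΔVt / C = (530 − 380) / 34.5 = 4.348 cmH2O.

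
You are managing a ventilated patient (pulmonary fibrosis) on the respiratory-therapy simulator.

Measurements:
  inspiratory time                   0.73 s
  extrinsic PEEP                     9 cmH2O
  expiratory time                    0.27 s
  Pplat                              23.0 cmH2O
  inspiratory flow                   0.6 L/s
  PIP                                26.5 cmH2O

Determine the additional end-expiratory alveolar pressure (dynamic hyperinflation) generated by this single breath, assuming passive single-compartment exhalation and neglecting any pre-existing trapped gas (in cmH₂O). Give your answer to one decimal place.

Vt = flow × Ti = 0.6 L/s × 0.73 s × 1000 mL/L = 438.0 mL.
R = (PIP − Pplat)/V̇ = (26.5 − 23.0) / 0.6 = 3.5/0.6 = 5.833 cmH2O·s/L.
C = Vt/(Pplat − PEEP) = 438.0 / (23.0 − 9) = 438.0/14.0 = 31.286 mL/cmH2O.
τ = R × C = 5.833 × 0.03129 L/cmH2O = 0.1825 s.
Fraction remaining = e^(−Te/τ) = e^(−0.27/0.1825) = 0.2278; trapped volume = 438.0 × 0.2278 = 99.776 mL.
Additional alveolar pressure from trapping ≈ V_trapped / C = 99.776 / 31.286 = 3.189 cmH2O.

3.2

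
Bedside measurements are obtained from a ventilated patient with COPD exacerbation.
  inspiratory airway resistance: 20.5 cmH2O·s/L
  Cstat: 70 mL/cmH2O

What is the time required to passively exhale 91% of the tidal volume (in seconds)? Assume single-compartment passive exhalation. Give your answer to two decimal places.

3.46

τ = R × C = 20.5 × 70 mL/cmH2O = 20.5 × 0.070 L/cmH2O = 1.435 s.
Exhaled fraction f = 1 − e^(−t/τ) → t = −τ·ln(1 − f) = −1.435·ln(0.09) = 3.455 s.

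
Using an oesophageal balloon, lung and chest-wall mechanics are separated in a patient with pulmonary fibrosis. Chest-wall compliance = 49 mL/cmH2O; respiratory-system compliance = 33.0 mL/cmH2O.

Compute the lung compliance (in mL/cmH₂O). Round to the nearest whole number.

101

1/CL = 1/Crs − 1/Ccw.
1/CL = 1/33.0 − 1/49 = 0.009895.
CL = 101.06 mL/cmH2O.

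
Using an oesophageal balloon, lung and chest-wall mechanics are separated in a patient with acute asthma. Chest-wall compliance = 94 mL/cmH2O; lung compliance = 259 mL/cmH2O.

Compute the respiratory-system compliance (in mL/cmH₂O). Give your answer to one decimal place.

Lung and chest wall are elastances in series: 1/Crs = 1/CL + 1/Ccw.
1/Crs = 1/259 + 1/94 = 0.0145.
Crs = 68.966 mL/cmH2O.

69.0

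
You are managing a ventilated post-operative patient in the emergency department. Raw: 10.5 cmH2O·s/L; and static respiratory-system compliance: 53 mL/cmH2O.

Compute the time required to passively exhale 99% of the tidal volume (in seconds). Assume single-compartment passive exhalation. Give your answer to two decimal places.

τ = R × C = 10.5 × 53 mL/cmH2O = 10.5 × 0.053 L/cmH2O = 0.5565 s.
Exhaled fraction f = 1 − e^(−t/τ) → t = −τ·ln(1 − f) = −0.5565·ln(0.01) = 2.563 s.

2.56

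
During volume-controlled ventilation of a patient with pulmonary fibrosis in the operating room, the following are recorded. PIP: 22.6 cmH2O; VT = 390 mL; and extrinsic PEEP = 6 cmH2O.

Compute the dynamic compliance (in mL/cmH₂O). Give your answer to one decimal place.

Dynamic compliance = Vt / (PIP − PEEP) = 390 / (22.6 − 6) = 390 / 16.6 = 23.494 mL/cmH2O.

23.5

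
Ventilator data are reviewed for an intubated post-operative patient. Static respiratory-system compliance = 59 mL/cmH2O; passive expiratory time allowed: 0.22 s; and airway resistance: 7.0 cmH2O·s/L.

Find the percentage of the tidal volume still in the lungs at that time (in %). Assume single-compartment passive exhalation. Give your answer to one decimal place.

τ = R × C = 7.0 × 59 mL/cmH2O = 7.0 × 0.059 L/cmH2O = 0.413 s.
Passive exhalation: V(t)/V₀ = e^(−t/τ) = e^(−0.22/0.413) = 0.587.
Fraction remaining = 0.587 → 58.7%.

58.7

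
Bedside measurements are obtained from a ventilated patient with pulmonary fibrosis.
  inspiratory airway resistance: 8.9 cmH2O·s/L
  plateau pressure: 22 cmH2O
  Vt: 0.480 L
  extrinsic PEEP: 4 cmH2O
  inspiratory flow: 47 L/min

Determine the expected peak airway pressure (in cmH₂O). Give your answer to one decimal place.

29.0

Flow: 47 L/min ÷ 60 = 0.7833 L/s.
PIP = Pplat + Raw × flow = 22 + 8.9 × 0.7833 = 22 + 6.971 = 28.971 cmH2O.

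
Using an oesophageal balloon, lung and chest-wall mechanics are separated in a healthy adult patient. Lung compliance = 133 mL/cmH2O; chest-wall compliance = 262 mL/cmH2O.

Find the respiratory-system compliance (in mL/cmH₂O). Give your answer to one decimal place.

88.2

Lung and chest wall are elastances in series: 1/Crs = 1/CL + 1/Ccw.
1/Crs = 1/133 + 1/262 = 0.01134.
Crs = 88.183 mL/cmH2O.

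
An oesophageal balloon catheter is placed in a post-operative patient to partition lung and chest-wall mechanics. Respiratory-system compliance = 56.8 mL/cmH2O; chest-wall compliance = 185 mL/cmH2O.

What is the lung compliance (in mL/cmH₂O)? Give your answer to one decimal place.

1/CL = 1/Crs − 1/Ccw.
1/CL = 1/56.8 − 1/185 = 0.0122.
CL = 81.967 mL/cmH2O.

82.0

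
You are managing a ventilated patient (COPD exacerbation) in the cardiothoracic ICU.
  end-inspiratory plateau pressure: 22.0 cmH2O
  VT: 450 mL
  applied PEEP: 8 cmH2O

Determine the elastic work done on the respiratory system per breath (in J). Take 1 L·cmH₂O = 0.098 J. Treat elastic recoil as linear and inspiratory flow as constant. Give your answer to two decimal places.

Elastic work ≈ ½ × (Pplat − PEEP) × Vt = 0.5 × (22.0 − 8) × 0.450 L = 0.5 × 14.0 × 0.450 = 3.15 L·cmH2O.
× 0.098 J/(L·cmH2O) → 0.3087 J.

0.31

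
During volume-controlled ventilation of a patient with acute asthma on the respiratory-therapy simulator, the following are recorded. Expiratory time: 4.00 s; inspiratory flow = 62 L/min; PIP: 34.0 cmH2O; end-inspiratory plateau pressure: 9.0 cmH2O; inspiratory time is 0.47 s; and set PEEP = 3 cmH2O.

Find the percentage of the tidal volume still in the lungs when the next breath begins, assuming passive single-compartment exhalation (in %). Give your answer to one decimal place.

Flow: 62 L/min ÷ 60 = 1.0333 L/s.
Vt = flow × Ti = 1.0333 L/s × 0.47 s × 1000 mL/L = 485.65 mL.
R = (PIP − Pplat)/V̇ = (34.0 − 9.0) / 1.0333 = 25.0/1.0333 = 24.194 cmH2O·s/L.
C = Vt/(Pplat − PEEP) = 485.65 / (9.0 − 3) = 485.65/6.0 = 80.942 mL/cmH2O.
τ = R × C = 24.194 × 0.08094 L/cmH2O = 1.958 s.
Fraction remaining at end-expiration = e^(−Te/τ) = e^(−4.00/1.958) = 0.1297 → 12.97%.

13.0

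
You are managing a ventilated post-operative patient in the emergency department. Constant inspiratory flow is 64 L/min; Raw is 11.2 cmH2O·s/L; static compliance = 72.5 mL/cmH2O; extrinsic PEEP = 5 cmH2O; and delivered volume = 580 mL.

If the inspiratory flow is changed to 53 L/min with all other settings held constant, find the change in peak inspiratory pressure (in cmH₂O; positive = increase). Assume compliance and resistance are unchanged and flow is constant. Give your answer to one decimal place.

-2.1

Flow: 64 L/min ÷ 60 = 1.0667 L/s.
New flow: 53 L/min ÷ 60 = 0.8833 L/s.
PIP = Vt/C + R·V̇ + PEEP (constant-flow equation of motion).
Only the resistive term changes: ΔPIP = R × ΔV̇ = 11.2 × (0.8833 − 1.0667) = 11.2 × -0.1834 = -2.054 cmH2O.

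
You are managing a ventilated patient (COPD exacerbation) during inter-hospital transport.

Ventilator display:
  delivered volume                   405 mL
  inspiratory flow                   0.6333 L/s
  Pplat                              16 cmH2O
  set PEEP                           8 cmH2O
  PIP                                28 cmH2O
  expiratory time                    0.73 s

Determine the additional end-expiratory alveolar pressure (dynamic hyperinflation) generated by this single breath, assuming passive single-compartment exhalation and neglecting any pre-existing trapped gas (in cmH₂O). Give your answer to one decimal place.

3.7

R = (PIP − Pplat)/V̇ = (28 − 16) / 0.6333 = 12.0/0.6333 = 18.948 cmH2O·s/L.
C = Vt/(Pplat − PEEP) = 405.0 / (16 − 8) = 405.0/8.0 = 50.625 mL/cmH2O.
τ = R × C = 18.948 × 0.05063 L/cmH2O = 0.9593 s.
Fraction remaining = e^(−Te/τ) = e^(−0.73/0.9593) = 0.4672; trapped volume = 405.0 × 0.4672 = 189.22 mL.
Additional alveolar pressure from trapping ≈ V_trapped / C = 189.22 / 50.625 = 3.738 cmH2O.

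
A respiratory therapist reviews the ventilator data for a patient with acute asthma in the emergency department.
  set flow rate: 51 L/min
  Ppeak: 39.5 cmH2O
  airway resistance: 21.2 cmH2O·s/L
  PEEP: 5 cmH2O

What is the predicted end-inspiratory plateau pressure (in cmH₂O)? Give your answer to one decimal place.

21.5

Flow: 51 L/min ÷ 60 = 0.85 L/s.
Pplat = PIP − Raw × flow = 39.5 − 21.2 × 0.85 = 39.5 − 18.02 = 21.48 cmH2O.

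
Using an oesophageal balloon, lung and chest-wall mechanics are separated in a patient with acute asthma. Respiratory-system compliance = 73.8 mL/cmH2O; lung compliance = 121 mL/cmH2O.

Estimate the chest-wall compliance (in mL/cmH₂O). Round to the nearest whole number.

189

1/Ccw = 1/Crs − 1/CL.
1/Ccw = 1/73.8 − 1/121 = 0.005286.
Ccw = 189.18 mL/cmH2O.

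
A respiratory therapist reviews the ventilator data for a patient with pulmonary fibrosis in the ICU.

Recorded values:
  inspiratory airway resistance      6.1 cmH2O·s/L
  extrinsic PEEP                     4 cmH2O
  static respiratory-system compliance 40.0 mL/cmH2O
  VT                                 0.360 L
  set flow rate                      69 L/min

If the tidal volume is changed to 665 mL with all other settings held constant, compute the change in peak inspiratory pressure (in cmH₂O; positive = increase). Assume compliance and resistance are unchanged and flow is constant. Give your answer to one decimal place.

PIP = Vt/C + R·V̇ + PEEP (constant-flow equation of motion).
Only the elastic term changes: ΔPIP = ΔVt / C = (665 − 360) / 40.0 = 7.625 cmH2O.

7.6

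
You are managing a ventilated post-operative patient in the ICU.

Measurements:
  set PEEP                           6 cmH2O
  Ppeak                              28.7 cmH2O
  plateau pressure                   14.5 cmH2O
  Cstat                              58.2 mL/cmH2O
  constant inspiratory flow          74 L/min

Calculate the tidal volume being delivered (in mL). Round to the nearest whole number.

Vt = Cstat × (Pplat − PEEP) = 58.2 × (14.5 − 6) = 58.2 × 8.5 = 494.7 mL.

495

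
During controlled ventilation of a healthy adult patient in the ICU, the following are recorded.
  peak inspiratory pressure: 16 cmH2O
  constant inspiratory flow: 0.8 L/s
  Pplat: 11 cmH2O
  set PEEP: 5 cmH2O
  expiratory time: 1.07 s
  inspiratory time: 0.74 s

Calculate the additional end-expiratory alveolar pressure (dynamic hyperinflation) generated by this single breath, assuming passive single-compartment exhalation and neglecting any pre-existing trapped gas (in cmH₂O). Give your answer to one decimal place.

Vt = flow × Ti = 0.8 L/s × 0.74 s × 1000 mL/L = 592.0 mL.
R = (PIP − Pplat)/V̇ = (16 − 11) / 0.8 = 5.0/0.8 = 6.25 cmH2O·s/L.
C = Vt/(Pplat − PEEP) = 592.0 / (11 − 5) = 592.0/6.0 = 98.667 mL/cmH2O.
τ = R × C = 6.25 × 0.09867 L/cmH2O = 0.6167 s.
Fraction remaining = e^(−Te/τ) = e^(−1.07/0.6167) = 0.1764; trapped volume = 592.0 × 0.1764 = 104.43 mL.
Additional alveolar pressure from trapping ≈ V_trapped / C = 104.43 / 98.667 = 1.058 cmH2O.

1.1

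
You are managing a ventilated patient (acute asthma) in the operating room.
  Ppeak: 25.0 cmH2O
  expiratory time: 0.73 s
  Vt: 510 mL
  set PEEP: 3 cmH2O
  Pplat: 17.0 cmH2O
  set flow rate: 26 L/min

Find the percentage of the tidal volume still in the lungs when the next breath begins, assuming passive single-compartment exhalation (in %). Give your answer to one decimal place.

33.8

Flow: 26 L/min ÷ 60 = 0.4333 L/s.
R = (PIP − Pplat)/V̇ = (25.0 − 17.0) / 0.4333 = 8.0/0.4333 = 18.463 cmH2O·s/L.
C = Vt/(Pplat − PEEP) = 510.0 / (17.0 − 3) = 510.0/14.0 = 36.429 mL/cmH2O.
τ = R × C = 18.463 × 0.03643 L/cmH2O = 0.6726 s.
Fraction remaining at end-expiration = e^(−Te/τ) = e^(−0.73/0.6726) = 0.3378 → 33.78%.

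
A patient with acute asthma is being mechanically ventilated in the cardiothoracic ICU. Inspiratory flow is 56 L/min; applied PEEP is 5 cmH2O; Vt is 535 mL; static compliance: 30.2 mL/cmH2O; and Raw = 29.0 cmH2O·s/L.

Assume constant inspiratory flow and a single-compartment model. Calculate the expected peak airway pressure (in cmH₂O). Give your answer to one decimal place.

49.8

Flow: 56 L/min ÷ 60 = 0.9333 L/s.
Equation of motion (constant flow): PIP = Vt/C + R·V̇ + PEEP.
PIP = 535/30.2 + 29.0×0.9333 + 5 = 17.715 + 27.066 + 5 = 49.781 cmH2O.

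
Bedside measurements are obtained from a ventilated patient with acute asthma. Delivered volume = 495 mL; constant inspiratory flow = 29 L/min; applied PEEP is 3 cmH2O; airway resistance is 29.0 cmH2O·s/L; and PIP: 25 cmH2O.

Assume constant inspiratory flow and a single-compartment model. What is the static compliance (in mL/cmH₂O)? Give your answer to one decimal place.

Flow: 29 L/min ÷ 60 = 0.4833 L/s.
Equation of motion (constant flow): PIP = Vt/C + R·V̇ + PEEP.
Vt/C = PIP − R·V̇ − PEEP = 25 − 29.0×0.4833 − 3 = 25 − 14.016 − 3 = 7.984 cmH2O.
C = Vt / 7.984 = 495 / 7.984 = 61.999 mL/cmH2O.

62.0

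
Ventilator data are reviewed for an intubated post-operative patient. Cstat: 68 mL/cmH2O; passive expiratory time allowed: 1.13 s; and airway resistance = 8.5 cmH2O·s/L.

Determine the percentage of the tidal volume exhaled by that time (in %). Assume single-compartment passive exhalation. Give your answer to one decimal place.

τ = R × C = 8.5 × 68 mL/cmH2O = 8.5 × 0.068 L/cmH2O = 0.578 s.
Passive exhalation: V(t)/V₀ = e^(−t/τ) = e^(−1.13/0.578) = 0.1416.
Fraction exhaled = 1 − 0.1416 = 0.8584 → 85.84%.

85.8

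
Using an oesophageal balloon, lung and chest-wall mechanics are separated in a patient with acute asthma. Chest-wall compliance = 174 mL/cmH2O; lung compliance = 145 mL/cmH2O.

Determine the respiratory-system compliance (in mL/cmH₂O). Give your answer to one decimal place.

Lung and chest wall are elastances in series: 1/Crs = 1/CL + 1/Ccw.
1/Crs = 1/145 + 1/174 = 0.01264.
Crs = 79.114 mL/cmH2O.

79.1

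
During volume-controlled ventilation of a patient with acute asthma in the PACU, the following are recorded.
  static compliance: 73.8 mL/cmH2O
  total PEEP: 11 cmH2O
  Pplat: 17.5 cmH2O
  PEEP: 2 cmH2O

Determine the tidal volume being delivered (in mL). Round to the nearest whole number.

480

End-expiratory occlusion gives total PEEP = 11 cmH2O (intrinsic PEEP = 11 − 2 = 9). Use total PEEP for the elastic gradient.
Vt = Cstat × (Pplat − PEEPtotal) = 73.8 × (17.5 − 11) = 73.8 × 6.5 = 479.7 mL.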